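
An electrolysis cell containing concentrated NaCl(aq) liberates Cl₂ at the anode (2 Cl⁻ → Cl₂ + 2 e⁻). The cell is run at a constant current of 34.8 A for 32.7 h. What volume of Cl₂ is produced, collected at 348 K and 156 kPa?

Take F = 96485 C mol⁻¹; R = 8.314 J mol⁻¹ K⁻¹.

394 L

Q = I·t = 34.80 A × 117720 s = 4097000 C.
n(e⁻) = Q/F = 4097000 / 96485 = 42.46 mol.
2 electrons are transferred per Cl₂ molecule, so n(Cl₂) = 42.46 / 2 = 21.23 mol.
V = nRT/P = (21.23 × 8.314 × 348) / (156 × 10³ Pa) = 0.394 m³ = 394 L.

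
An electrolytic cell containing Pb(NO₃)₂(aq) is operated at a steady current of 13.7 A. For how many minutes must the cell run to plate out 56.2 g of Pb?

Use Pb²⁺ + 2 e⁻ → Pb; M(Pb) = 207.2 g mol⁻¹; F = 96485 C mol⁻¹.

n(Pb) = m/M = 56.2 / 207.2 = 0.2712 mol.
Each Pb atom requires 2 electrons, so n(e⁻) = 2 × 0.2712 = 0.5425 mol.
Q = n(e⁻)·F = 0.5425 × 96485 = 52340 C.
t = Q/I = 52340 / 13.70 A = 3820 s = 63.7 min.

63.7 min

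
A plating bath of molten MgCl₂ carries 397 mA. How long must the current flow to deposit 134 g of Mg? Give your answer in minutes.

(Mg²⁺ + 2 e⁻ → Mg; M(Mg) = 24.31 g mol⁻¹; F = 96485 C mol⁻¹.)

n(Mg) = m/M = 134 / 24.31 = 5.512 mol.
Each Mg atom requires 2 electrons, so n(e⁻) = 2 × 5.512 = 11.02 mol.
Q = n(e⁻)·F = 11.02 × 96485 = 1064000 C.
t = Q/I = 1064000 / 0.3970 A = 2679000 s = 44700 min.

44700 min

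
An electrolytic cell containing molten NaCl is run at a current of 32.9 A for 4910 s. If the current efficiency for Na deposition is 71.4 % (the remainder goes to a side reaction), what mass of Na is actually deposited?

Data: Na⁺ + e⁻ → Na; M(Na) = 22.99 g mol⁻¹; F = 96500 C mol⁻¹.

Q = I·t = 32.90 × 4910.0 = 161500 C.
n(e⁻) = 161500/96500 = 1.674 mol; theoretically n(Na) = 1.674/1 = 1.674 mol, m_theo = 38.48 g.
At 71.4 % efficiency, m_actual = 0.714 × 38.48 = 27.5 g.

27.5 g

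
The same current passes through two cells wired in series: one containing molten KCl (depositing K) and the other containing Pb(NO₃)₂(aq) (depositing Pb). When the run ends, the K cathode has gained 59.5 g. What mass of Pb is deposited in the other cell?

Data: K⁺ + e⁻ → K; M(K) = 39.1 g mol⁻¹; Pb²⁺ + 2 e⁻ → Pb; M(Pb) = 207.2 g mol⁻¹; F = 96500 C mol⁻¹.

n(K) = 59.5 / 39.1 = 1.522 mol.
Since K⁺ + e⁻ → K, n(e⁻) passed = 1 × 1.522 = 1.522 mol.
Cells in series carry the same charge, so the same 1.522 mol of electrons passes through cell 2.
Pb²⁺ + 2 e⁻ → Pb, so n(Pb) = 1.522 / 2 = 0.7609 mol.
m(Pb) = 0.7609 × 207.2 = 158 g.

158 g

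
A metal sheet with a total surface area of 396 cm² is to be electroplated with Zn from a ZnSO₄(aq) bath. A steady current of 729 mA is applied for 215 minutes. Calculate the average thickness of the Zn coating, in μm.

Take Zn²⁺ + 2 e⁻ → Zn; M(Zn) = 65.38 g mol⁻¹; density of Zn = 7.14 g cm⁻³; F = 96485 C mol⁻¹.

11.3 μm

Q = I·t = 0.7290 × 12900 = 9404 C; n(e⁻) = 0.09747 mol.
n(Zn) = n(e⁻)/2 = 0.04873 mol, so m = 0.04873 × 65.38 = 3.186 g.
Volume = m/ρ = 3.186 / 7.14 = 0.4462 cm³.
Thickness = V/A = 0.4462 / 396 = 0.00113 cm = 11.3 μm.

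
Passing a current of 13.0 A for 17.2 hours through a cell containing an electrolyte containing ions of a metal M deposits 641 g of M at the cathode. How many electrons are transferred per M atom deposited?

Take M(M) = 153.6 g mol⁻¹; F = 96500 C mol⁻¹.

2

Q = I·t = 13.00 A × 61920 s = 805000 C, so n(e⁻) = 805000/96500 = 8.342 mol.
n(M) deposited = 641 / 153.6 = 4.173 mol.
Electrons per atom = n(e⁻)/n(M) = 8.342 / 4.173 = 2.00 ≈ 2, so the ion is M²⁺.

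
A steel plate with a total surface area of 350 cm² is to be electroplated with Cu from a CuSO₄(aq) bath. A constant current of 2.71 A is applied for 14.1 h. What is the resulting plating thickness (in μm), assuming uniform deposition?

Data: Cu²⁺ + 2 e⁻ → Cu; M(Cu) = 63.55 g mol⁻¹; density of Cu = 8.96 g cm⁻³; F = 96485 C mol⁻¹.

Q = I·t = 2.710 × 50760 = 137600 C; n(e⁻) = 1.426 mol.
n(Cu) = n(e⁻)/2 = 0.7129 mol, so m = 0.7129 × 63.55 = 45.30 g.
Volume = m/ρ = 45.30 / 8.96 = 5.056 cm³.
Thickness = V/A = 5.056 / 350 = 0.0144 cm = 144 μm.

144 μm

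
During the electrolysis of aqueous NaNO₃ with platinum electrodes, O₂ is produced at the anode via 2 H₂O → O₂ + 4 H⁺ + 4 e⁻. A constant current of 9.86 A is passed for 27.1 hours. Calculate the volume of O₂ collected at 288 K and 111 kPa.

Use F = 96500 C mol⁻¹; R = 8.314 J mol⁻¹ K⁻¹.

53.8 L

Q = I·t = 9.860 A × 97560 s = 961900 C.
n(e⁻) = Q/F = 961900 / 96500 = 9.968 mol.
4 electrons are transferred per O₂ molecule, so n(O₂) = 9.968 / 4 = 2.492 mol.
V = nRT/P = (2.492 × 8.314 × 288) / (111 × 10³ Pa) = 0.0538 m³ = 53.8 L.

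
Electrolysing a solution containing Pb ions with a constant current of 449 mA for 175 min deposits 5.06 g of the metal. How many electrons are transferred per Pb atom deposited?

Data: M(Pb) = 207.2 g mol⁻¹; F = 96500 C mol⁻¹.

Q = I·t = 0.4490 A × 10500 s = 4714 C, so n(e⁻) = 4714/96500 = 0.04885 mol.
n(Pb) deposited = 5.06 / 207.2 = 0.02442 mol.
Electrons per atom = n(e⁻)/n(Pb) = 0.04885 / 0.02442 = 2.00 ≈ 2, so the ion is Pb²⁺.

2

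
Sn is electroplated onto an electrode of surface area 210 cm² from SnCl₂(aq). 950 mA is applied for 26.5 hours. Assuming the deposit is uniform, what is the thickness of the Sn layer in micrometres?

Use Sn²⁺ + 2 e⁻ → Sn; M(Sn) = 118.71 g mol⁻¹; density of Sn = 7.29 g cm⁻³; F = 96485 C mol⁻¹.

364 μm

Q = I·t = 0.9500 × 95400 = 90630 C; n(e⁻) = 0.9393 mol.
n(Sn) = n(e⁻)/2 = 0.4697 mol, so m = 0.4697 × 118.71 = 55.75 g.
Volume = m/ρ = 55.75 / 7.29 = 7.648 cm³.
Thickness = V/A = 7.648 / 210 = 0.0364 cm = 364 μm.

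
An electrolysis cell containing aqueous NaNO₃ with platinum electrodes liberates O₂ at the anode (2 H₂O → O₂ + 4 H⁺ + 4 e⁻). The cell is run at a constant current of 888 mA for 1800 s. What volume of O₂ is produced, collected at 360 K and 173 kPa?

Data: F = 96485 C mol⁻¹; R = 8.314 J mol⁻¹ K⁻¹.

0.0717 L

Q = I·t = 0.8880 A × 1800.0 s = 1598 C.
n(e⁻) = Q/F = 1598 / 96485 = 0.01657 mol.
4 electrons are transferred per O₂ molecule, so n(O₂) = 0.01657 / 4 = 0.004142 mol.
V = nRT/P = (0.004142 × 8.314 × 360) / (173 × 10³ Pa) = 7.17 × 10⁻⁵ m³ = 0.0717 L.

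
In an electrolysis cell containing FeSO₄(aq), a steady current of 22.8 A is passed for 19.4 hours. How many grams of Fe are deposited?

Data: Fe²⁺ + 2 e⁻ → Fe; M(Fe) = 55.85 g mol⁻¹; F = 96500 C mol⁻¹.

461 g

Q = I·t = 22.80 A × 69840 s = 1592000 C.
n(e⁻) = Q/F = 1592000 / 96500 = 16.50 mol.
Fe²⁺ + 2 e⁻ → Fe, so n(Fe) = n(e⁻)/2 = 8.251 mol.
m = n·M = 8.251 × 55.85 = 461 g.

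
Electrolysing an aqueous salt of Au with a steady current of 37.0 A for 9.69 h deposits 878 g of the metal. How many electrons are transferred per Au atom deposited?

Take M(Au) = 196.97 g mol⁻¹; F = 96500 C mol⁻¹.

Q = I·t = 37.00 A × 34884 s = 1291000 C, so n(e⁻) = 1291000/96500 = 13.38 mol.
n(Au) deposited = 878 / 196.97 = 4.458 mol.
Electrons per atom = n(e⁻)/n(Au) = 13.38 / 4.458 = 3.00 ≈ 3, so the ion is Au³⁺.

3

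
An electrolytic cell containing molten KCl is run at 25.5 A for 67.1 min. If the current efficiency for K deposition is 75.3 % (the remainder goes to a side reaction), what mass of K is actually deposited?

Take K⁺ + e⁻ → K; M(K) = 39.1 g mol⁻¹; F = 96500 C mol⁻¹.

31.3 g

Q = I·t = 25.50 × 4026.0 = 102700 C.
n(e⁻) = 102700/96500 = 1.064 mol; theoretically n(K) = 1.064/1 = 1.064 mol, m_theo = 41.60 g.
At 75.3 % efficiency, m_actual = 0.753 × 41.60 = 31.3 g.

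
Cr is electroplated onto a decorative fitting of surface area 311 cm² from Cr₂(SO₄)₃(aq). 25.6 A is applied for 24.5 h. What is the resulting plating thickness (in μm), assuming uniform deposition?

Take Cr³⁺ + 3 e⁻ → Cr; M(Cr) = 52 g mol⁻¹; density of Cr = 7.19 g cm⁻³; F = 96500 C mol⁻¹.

1810 μm

Q = I·t = 25.60 × 88200 = 2258000 C; n(e⁻) = 23.40 mol.
n(Cr) = n(e⁻)/3 = 7.799 mol, so m = 7.799 × 52 = 405.6 g.
Volume = m/ρ = 405.6 / 7.19 = 56.41 cm³.
Thickness = V/A = 56.41 / 311 = 0.181 cm = 1810 μm.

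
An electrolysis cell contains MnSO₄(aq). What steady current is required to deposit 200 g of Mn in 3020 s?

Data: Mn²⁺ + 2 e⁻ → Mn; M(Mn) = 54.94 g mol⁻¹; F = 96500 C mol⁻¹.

n(Mn) = 200 / 54.94 = 3.640 mol.
n(e⁻) = 2 × 3.640 = 7.281 mol.
Q = n(e⁻)·F = 7.281 × 96500 = 702600 C.
I = Q/t = 702600 / 3020.0 s = 233 A.

233 A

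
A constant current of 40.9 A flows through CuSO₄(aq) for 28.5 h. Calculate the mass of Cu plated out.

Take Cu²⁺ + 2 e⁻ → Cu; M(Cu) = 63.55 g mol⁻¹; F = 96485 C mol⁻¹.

1380 g

Q = I·t = 40.90 A × 102600 s = 4196000 C.
n(e⁻) = Q/F = 4196000 / 96485 = 43.49 mol.
Cu²⁺ + 2 e⁻ → Cu, so n(Cu) = n(e⁻)/2 = 21.75 mol.
m = n·M = 21.75 × 63.55 = 1380 g.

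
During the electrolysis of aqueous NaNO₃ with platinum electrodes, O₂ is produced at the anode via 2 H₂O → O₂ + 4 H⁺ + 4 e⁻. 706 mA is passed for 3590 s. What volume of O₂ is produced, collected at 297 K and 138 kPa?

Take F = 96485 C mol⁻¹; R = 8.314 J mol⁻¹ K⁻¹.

0.118 L

Q = I·t = 0.7060 A × 3590.0 s = 2535 C.
n(e⁻) = Q/F = 2535 / 96485 = 0.02627 mol.
4 electrons are transferred per O₂ molecule, so n(O₂) = 0.02627 / 4 = 0.006567 mol.
V = nRT/P = (0.006567 × 8.314 × 297) / (138 × 10³ Pa) = 1.18 × 10⁻⁴ m³ = 0.118 L.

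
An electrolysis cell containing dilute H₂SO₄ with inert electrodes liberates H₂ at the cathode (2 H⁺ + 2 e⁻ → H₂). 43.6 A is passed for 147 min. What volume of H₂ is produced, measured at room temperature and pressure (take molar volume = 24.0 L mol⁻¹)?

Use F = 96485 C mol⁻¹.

47.8 L

Q = I·t = 43.60 A × 8820.0 s = 384600 C.
n(e⁻) = Q/F = 384600 / 96485 = 3.986 mol.
2 electrons are transferred per H₂ molecule, so n(H₂) = 3.986 / 2 = 1.993 mol.
V = n × V_m = 1.993 × 24.0 = 47.8 L.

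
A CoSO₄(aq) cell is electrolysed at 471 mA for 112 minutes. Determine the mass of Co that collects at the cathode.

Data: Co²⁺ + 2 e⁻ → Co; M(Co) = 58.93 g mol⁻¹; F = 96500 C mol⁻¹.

Q = I·t = 0.4710 A × 6720.0 s = 3165 C.
n(e⁻) = Q/F = 3165 / 96500 = 0.03280 mol.
Co²⁺ + 2 e⁻ → Co, so n(Co) = n(e⁻)/2 = 0.01640 mol.
m = n·M = 0.01640 × 58.93 = 0.966 g.

0.966 g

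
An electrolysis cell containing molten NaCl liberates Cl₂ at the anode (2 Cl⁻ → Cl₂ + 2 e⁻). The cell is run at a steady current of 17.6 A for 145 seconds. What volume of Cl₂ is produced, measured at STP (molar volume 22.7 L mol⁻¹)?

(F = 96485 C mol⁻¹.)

0.300 L

Q = I·t = 17.60 A × 145.00 s = 2552 C.
n(e⁻) = Q/F = 2552 / 96485 = 0.02645 mol.
2 electrons are transferred per Cl₂ molecule, so n(Cl₂) = 0.02645 / 2 = 0.01322 mol.
V = n × V_m = 0.01322 × 22.7 = 0.300 L.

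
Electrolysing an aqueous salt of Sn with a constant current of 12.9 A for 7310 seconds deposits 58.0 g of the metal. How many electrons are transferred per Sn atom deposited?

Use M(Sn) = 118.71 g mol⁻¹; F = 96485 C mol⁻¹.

2

Q = I·t = 12.90 A × 7310.0 s = 94300 C, so n(e⁻) = 94300/96485 = 0.9773 mol.
n(Sn) deposited = 58.0 / 118.71 = 0.4886 mol.
Electrons per atom = n(e⁻)/n(Sn) = 0.9773 / 0.4886 = 2.00 ≈ 2, so the ion is Sn²⁺.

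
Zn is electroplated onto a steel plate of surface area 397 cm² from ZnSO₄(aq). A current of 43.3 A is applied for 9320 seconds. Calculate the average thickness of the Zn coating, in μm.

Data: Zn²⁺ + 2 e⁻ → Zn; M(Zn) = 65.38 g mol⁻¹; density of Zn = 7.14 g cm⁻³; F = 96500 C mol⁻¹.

482 μm

Q = I·t = 43.30 × 9320.0 = 403600 C; n(e⁻) = 4.182 mol.
n(Zn) = n(e⁻)/2 = 2.091 mol, so m = 2.091 × 65.38 = 136.7 g.
Volume = m/ρ = 136.7 / 7.14 = 19.15 cm³.
Thickness = V/A = 19.15 / 397 = 0.0482 cm = 482 μm.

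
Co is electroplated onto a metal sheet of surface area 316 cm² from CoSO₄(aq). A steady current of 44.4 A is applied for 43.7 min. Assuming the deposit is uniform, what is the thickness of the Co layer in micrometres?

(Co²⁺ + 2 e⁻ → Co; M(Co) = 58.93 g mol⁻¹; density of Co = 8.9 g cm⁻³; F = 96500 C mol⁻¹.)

Q = I·t = 44.40 × 2622.0 = 116400 C; n(e⁻) = 1.206 mol.
n(Co) = n(e⁻)/2 = 0.6032 mol, so m = 0.6032 × 58.93 = 35.55 g.
Volume = m/ρ = 35.55 / 8.9 = 3.994 cm³.
Thickness = V/A = 3.994 / 316 = 0.0126 cm = 126 μm.

126 μm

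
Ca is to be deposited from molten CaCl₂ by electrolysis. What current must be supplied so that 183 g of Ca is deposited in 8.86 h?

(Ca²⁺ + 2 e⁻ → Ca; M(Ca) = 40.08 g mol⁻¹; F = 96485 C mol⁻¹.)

27.6 A

n(Ca) = 183 / 40.08 = 4.566 mol.
n(e⁻) = 2 × 4.566 = 9.132 mol.
Q = n(e⁻)·F = 9.132 × 96485 = 881100 C.
I = Q/t = 881100 / 31896 s = 27.6 A.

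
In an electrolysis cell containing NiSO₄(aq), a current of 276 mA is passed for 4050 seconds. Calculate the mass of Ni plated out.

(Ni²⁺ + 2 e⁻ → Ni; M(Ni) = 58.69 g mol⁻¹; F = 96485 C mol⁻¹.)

Q = I·t = 0.2760 A × 4050.0 s = 1118 C.
n(e⁻) = Q/F = 1118 / 96485 = 0.01159 mol.
Ni²⁺ + 2 e⁻ → Ni, so n(Ni) = n(e⁻)/2 = 0.005793 mol.
m = n·M = 0.005793 × 58.69 = 0.340 g.

0.340 g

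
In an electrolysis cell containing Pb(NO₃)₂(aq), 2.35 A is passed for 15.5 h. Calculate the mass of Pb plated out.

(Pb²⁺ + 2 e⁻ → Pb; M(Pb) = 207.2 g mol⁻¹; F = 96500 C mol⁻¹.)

141 g

Q = I·t = 2.350 A × 55800 s = 131100 C.
n(e⁻) = Q/F = 131100 / 96500 = 1.359 mol.
Pb²⁺ + 2 e⁻ → Pb, so n(Pb) = n(e⁻)/2 = 0.6794 mol.
m = n·M = 0.6794 × 207.2 = 141 g.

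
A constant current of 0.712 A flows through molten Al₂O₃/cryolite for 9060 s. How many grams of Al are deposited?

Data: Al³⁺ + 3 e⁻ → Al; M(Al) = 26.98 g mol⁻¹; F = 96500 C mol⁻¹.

0.601 g

Q = I·t = 0.7120 A × 9060.0 s = 6451 C.
n(e⁻) = Q/F = 6451 / 96500 = 0.06685 mol.
Al³⁺ + 3 e⁻ → Al, so n(Al) = n(e⁻)/3 = 0.02228 mol.
m = n·M = 0.02228 × 26.98 = 0.601 g.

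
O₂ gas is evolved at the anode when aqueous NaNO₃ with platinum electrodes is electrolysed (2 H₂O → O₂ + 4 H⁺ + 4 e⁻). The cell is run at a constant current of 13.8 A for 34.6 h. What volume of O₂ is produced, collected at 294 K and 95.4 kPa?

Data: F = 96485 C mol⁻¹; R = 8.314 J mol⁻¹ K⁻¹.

Q = I·t = 13.80 A × 124560 s = 1719000 C.
n(e⁻) = Q/F = 1719000 / 96485 = 17.82 mol.
4 electrons are transferred per O₂ molecule, so n(O₂) = 17.82 / 4 = 4.454 mol.
V = nRT/P = (4.454 × 8.314 × 294) / (95.4 × 10³ Pa) = 0.114 m³ = 114 L.

114 L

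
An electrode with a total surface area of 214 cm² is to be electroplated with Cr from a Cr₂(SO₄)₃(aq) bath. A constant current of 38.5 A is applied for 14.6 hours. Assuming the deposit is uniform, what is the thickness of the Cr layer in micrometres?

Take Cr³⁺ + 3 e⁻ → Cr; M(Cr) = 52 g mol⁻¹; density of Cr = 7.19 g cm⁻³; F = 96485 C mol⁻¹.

2360 μm

Q = I·t = 38.50 × 52560 = 2024000 C; n(e⁻) = 20.97 mol.
n(Cr) = n(e⁻)/3 = 6.991 mol, so m = 6.991 × 52 = 363.5 g.
Volume = m/ρ = 363.5 / 7.19 = 50.56 cm³.
Thickness = V/A = 50.56 / 214 = 0.236 cm = 2360 μm.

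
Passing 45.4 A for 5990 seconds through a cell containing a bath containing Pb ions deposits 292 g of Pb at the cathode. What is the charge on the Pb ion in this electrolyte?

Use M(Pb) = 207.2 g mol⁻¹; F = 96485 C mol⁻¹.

Q = I·t = 45.40 A × 5990.0 s = 271900 C, so n(e⁻) = 271900/96485 = 2.819 mol.
n(Pb) deposited = 292 / 207.2 = 1.409 mol.
Electrons per atom = n(e⁻)/n(Pb) = 2.819 / 1.409 = 2.00 ≈ 2, so the ion is Pb²⁺.

+2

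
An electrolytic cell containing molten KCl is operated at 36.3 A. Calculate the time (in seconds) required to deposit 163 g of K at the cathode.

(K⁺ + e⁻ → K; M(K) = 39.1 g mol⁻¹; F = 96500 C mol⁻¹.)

11100 s

n(K) = m/M = 163 / 39.1 = 4.169 mol.
Each K atom requires 1 electron, so n(e⁻) = 1 × 4.169 = 4.169 mol.
Q = n(e⁻)·F = 4.169 × 96500 = 402300 C.
t = Q/I = 402300 / 36.30 A = 11080 s.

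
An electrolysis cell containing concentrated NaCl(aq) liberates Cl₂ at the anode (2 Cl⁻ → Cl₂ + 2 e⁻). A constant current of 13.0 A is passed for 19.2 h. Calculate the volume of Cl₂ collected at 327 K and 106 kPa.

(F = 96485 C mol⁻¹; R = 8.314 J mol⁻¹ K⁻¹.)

119 L

Q = I·t = 13.00 A × 69120 s = 898600 C.
n(e⁻) = Q/F = 898600 / 96485 = 9.313 mol.
2 electrons are transferred per Cl₂ molecule, so n(Cl₂) = 9.313 / 2 = 4.656 mol.
V = nRT/P = (4.656 × 8.314 × 327) / (106 × 10³ Pa) = 0.119 m³ = 119 L.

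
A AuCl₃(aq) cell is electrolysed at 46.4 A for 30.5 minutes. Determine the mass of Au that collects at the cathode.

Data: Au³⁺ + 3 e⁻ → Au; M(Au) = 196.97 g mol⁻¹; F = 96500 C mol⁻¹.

Q = I·t = 46.40 A × 1830.0 s = 84910 C.
n(e⁻) = Q/F = 84910 / 96500 = 0.8799 mol.
Au³⁺ + 3 e⁻ → Au, so n(Au) = n(e⁻)/3 = 0.2933 mol.
m = n·M = 0.2933 × 196.97 = 57.8 g.

57.8 g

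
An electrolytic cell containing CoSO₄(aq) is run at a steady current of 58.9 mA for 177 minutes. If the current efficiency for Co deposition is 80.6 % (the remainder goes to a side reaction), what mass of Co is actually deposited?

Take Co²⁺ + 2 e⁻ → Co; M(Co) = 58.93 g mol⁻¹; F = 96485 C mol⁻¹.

0.154 g

Q = I·t = 0.05890 × 10620 = 625.5 C.
n(e⁻) = 625.5/96485 = 0.006483 mol; theoretically n(Co) = 0.006483/2 = 0.003242 mol, m_theo = 0.1910 g.
At 80.6 % efficiency, m_actual = 0.806 × 0.1910 = 0.154 g.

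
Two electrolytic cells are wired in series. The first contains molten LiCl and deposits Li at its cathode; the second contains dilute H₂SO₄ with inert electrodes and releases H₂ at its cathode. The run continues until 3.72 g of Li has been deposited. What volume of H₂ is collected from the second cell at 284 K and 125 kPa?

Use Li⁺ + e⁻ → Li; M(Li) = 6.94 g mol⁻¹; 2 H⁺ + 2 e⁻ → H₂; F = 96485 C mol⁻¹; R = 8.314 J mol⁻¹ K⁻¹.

5.06 L

n(Li) = 3.72 / 6.94 = 0.5360 mol, so n(e⁻) = 1 × 0.5360 = 0.5360 mol.
The cells are in series, so the same 0.5360 mol of electrons passes through the second cell.
2 H⁺ + 2 e⁻ → H₂ — 2 mol e⁻ per mol H₂, so n(H₂) = 0.5360/2 = 0.2680 mol.
V = nRT/P = (0.2680 × 8.314 × 284) / (125 × 10³) = 0.00506 m³ = 5.06 L.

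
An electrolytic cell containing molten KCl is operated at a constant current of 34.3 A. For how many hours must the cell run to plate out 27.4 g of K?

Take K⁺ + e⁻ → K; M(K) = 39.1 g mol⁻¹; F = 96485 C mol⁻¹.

n(K) = m/M = 27.4 / 39.1 = 0.7008 mol.
Each K atom requires 1 electron, so n(e⁻) = 1 × 0.7008 = 0.7008 mol.
Q = n(e⁻)·F = 0.7008 × 96485 = 67610 C.
t = Q/I = 67610 / 34.30 A = 1971 s = 0.548 h.

0.548 h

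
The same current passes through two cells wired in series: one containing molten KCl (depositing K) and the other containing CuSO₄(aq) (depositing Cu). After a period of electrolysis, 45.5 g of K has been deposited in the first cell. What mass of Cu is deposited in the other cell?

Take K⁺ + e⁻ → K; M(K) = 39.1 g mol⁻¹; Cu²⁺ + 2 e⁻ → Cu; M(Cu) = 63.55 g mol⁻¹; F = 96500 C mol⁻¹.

n(K) = 45.5 / 39.1 = 1.164 mol.
Since K⁺ + e⁻ → K, n(e⁻) passed = 1 × 1.164 = 1.164 mol.
Cells in series carry the same charge, so the same 1.164 mol of electrons passes through cell 2.
Cu²⁺ + 2 e⁻ → Cu, so n(Cu) = 1.164 / 2 = 0.5818 mol.
m(Cu) = 0.5818 × 63.55 = 37.0 g.

37.0 g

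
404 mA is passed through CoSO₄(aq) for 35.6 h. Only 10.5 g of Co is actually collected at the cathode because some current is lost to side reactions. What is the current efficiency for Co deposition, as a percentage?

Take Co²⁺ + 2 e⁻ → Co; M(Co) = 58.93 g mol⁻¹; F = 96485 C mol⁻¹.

Q = I·t = 0.4040 × 128160 = 51780 C; n(e⁻) = 51780/96485 = 0.5366 mol.
Theoretical n(Co) = n(e⁻)/2 = 0.2683 mol, i.e. m_theo = 0.2683 × 58.93 = 15.81 g.
Efficiency = m_actual / m_theo = 10.5 / 15.81 = 66.4 %.

66.4 %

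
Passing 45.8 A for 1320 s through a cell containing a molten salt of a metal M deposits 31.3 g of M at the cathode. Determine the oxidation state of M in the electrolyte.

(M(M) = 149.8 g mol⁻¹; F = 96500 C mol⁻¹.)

Q = I·t = 45.80 A × 1320.0 s = 60460 C, so n(e⁻) = 60460/96500 = 0.6265 mol.
n(M) deposited = 31.3 / 149.8 = 0.2089 mol.
Electrons per atom = n(e⁻)/n(M) = 0.6265 / 0.2089 = 3.00 ≈ 3, so the ion is M³⁺.

+3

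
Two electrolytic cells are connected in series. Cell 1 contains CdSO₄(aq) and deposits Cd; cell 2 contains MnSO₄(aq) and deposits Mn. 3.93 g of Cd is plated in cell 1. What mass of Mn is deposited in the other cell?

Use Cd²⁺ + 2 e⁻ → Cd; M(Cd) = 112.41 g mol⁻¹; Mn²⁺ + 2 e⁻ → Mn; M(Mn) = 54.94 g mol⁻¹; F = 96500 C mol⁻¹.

n(Cd) = 3.93 / 112.41 = 0.03496 mol.
Since Cd²⁺ + 2 e⁻ → Cd, n(e⁻) passed = 2 × 0.03496 = 0.06992 mol.
Cells in series carry the same charge, so the same 0.06992 mol of electrons passes through cell 2.
Mn²⁺ + 2 e⁻ → Mn, so n(Mn) = 0.06992 / 2 = 0.03496 mol.
m(Mn) = 0.03496 × 54.94 = 1.92 g.

1.92 g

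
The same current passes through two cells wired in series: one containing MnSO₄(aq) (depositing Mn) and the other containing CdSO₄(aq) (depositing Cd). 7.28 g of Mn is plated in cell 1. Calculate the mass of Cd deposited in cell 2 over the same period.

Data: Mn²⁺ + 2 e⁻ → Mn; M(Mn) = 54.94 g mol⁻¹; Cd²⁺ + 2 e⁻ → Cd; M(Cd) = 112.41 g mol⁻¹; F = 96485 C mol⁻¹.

n(Mn) = 7.28 / 54.94 = 0.1325 mol.
Since Mn²⁺ + 2 e⁻ → Mn, n(e⁻) passed = 2 × 0.1325 = 0.2650 mol.
Cells in series carry the same charge, so the same 0.2650 mol of electrons passes through cell 2.
Cd²⁺ + 2 e⁻ → Cd, so n(Cd) = 0.2650 / 2 = 0.1325 mol.
m(Cd) = 0.1325 × 112.41 = 14.9 g.

14.9 g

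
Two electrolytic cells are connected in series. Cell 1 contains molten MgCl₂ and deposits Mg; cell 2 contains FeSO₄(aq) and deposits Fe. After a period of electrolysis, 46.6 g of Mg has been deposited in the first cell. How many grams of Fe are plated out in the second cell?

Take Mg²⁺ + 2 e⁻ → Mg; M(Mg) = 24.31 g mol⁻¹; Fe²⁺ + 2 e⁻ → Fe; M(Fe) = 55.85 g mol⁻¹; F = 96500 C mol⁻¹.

n(Mg) = 46.6 / 24.31 = 1.917 mol.
Since Mg²⁺ + 2 e⁻ → Mg, n(e⁻) passed = 2 × 1.917 = 3.834 mol.
Cells in series carry the same charge, so the same 3.834 mol of electrons passes through cell 2.
Fe²⁺ + 2 e⁻ → Fe, so n(Fe) = 3.834 / 2 = 1.917 mol.
m(Fe) = 1.917 × 55.85 = 107 g.

107 g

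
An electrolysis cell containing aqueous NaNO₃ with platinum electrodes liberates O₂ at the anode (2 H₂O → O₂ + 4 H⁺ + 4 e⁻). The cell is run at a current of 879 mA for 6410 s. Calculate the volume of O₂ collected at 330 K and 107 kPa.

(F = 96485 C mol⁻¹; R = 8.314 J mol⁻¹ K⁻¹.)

0.374 L

Q = I·t = 0.8790 A × 6410.0 s = 5634 C.
n(e⁻) = Q/F = 5634 / 96485 = 0.05840 mol.
4 electrons are transferred per O₂ molecule, so n(O₂) = 0.05840 / 4 = 0.01460 mol.
V = nRT/P = (0.01460 × 8.314 × 330) / (107 × 10³ Pa) = 3.74 × 10⁻⁴ m³ = 0.374 L.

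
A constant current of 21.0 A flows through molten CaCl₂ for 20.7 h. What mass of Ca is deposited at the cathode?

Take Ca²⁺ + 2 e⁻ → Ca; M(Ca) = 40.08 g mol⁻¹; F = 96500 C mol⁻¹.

Q = I·t = 21.00 A × 74520 s = 1565000 C.
n(e⁻) = Q/F = 1565000 / 96500 = 16.22 mol.
Ca²⁺ + 2 e⁻ → Ca, so n(Ca) = n(e⁻)/2 = 8.108 mol.
m = n·M = 8.108 × 40.08 = 325 g.

325 g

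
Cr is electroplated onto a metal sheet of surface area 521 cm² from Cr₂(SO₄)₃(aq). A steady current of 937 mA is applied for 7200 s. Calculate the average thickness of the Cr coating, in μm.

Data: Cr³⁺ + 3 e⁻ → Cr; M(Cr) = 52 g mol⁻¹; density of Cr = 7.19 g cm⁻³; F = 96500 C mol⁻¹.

Q = I·t = 0.9370 × 7200.0 = 6746 C; n(e⁻) = 0.06991 mol.
n(Cr) = n(e⁻)/3 = 0.02330 mol, so m = 0.02330 × 52 = 1.212 g.
Volume = m/ρ = 1.212 / 7.19 = 0.1685 cm³.
Thickness = V/A = 0.1685 / 521 = 3.23 × 10⁻⁴ cm = 3.23 μm.

3.23 μm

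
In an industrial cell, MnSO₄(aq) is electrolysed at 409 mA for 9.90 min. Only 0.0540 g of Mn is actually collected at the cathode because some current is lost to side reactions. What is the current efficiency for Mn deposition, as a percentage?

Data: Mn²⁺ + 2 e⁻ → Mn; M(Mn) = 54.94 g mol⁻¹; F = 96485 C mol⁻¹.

78.1 %

Q = I·t = 0.4090 × 594.00 = 242.9 C; n(e⁻) = 242.9/96485 = 0.002518 mol.
Theoretical n(Mn) = n(e⁻)/2 = 0.001259 mol, i.e. m_theo = 0.001259 × 54.94 = 0.06917 g.
Efficiency = m_actual / m_theo = 0.0540 / 0.06917 = 78.1 %.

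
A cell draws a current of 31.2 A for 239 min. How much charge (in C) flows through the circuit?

Q = I·t = 31.20 A × 14340 s = 4.47 × 10⁵ C.

4.47 × 10⁵ C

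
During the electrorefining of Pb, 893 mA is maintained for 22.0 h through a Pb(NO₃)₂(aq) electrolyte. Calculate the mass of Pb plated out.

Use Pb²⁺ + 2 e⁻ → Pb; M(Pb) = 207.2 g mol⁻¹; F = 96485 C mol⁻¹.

Q = I·t = 0.8930 A × 79200 s = 70730 C.
n(e⁻) = Q/F = 70730 / 96485 = 0.7330 mol.
Pb²⁺ + 2 e⁻ → Pb, so n(Pb) = n(e⁻)/2 = 0.3665 mol.
m = n·M = 0.3665 × 207.2 = 75.9 g.

75.9 g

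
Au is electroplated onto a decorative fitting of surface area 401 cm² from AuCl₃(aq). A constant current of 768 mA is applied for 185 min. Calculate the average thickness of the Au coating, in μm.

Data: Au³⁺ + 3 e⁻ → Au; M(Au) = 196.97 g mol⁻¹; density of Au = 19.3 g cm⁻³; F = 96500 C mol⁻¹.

7.49 μm

Q = I·t = 0.7680 × 11100 = 8525 C; n(e⁻) = 0.08834 mol.
n(Au) = n(e⁻)/3 = 0.02945 mol, so m = 0.02945 × 196.97 = 5.800 g.
Volume = m/ρ = 5.800 / 19.3 = 0.3005 cm³.
Thickness = V/A = 0.3005 / 401 = 7.49 × 10⁻⁴ cm = 7.49 μm.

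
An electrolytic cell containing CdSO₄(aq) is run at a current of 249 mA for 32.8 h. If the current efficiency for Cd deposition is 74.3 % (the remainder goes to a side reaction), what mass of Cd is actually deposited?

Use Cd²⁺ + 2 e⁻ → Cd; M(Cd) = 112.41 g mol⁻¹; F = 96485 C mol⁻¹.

Q = I·t = 0.2490 × 118080 = 29400 C.
n(e⁻) = 29400/96485 = 0.3047 mol; theoretically n(Cd) = 0.3047/2 = 0.1524 mol, m_theo = 17.13 g.
At 74.3 % efficiency, m_actual = 0.743 × 17.13 = 12.7 g.

12.7 g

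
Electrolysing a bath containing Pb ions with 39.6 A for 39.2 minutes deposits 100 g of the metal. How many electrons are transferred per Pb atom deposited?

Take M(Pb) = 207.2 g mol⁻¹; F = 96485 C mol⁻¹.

Q = I·t = 39.60 A × 2352.0 s = 93140 C, so n(e⁻) = 93140/96485 = 0.9653 mol.
n(Pb) deposited = 100 / 207.2 = 0.4826 mol.
Electrons per atom = n(e⁻)/n(Pb) = 0.9653 / 0.4826 = 2.00 ≈ 2, so the ion is Pb²⁺.

2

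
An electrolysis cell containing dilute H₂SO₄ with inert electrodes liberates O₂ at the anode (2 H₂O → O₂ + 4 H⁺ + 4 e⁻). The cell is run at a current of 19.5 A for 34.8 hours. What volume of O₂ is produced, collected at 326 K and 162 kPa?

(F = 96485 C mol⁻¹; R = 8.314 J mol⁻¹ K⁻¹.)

106 L

Q = I·t = 19.50 A × 125280 s = 2443000 C.
n(e⁻) = Q/F = 2443000 / 96485 = 25.32 mol.
4 electrons are transferred per O₂ molecule, so n(O₂) = 25.32 / 4 = 6.330 mol.
V = nRT/P = (6.330 × 8.314 × 326) / (162 × 10³ Pa) = 0.106 m³ = 106 L.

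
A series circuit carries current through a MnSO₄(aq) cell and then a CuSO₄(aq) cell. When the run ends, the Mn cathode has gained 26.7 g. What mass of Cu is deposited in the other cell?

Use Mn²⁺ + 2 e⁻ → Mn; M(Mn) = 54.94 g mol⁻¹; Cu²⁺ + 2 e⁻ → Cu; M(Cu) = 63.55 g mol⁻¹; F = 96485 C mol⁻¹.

n(Mn) = 26.7 / 54.94 = 0.4860 mol.
Since Mn²⁺ + 2 e⁻ → Mn, n(e⁻) passed = 2 × 0.4860 = 0.9720 mol.
Cells in series carry the same charge, so the same 0.9720 mol of electrons passes through cell 2.
Cu²⁺ + 2 e⁻ → Cu, so n(Cu) = 0.9720 / 2 = 0.4860 mol.
m(Cu) = 0.4860 × 63.55 = 30.9 g.

30.9 g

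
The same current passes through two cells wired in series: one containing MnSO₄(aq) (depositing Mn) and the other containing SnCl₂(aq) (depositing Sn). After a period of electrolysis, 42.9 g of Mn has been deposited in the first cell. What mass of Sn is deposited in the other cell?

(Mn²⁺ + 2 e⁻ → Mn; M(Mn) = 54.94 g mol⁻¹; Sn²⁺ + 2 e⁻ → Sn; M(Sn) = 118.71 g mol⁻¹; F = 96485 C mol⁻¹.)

n(Mn) = 42.9 / 54.94 = 0.7809 mol.
Since Mn²⁺ + 2 e⁻ → Mn, n(e⁻) passed = 2 × 0.7809 = 1.562 mol.
Cells in series carry the same charge, so the same 1.562 mol of electrons passes through cell 2.
Sn²⁺ + 2 e⁻ → Sn, so n(Sn) = 1.562 / 2 = 0.7809 mol.
m(Sn) = 0.7809 × 118.71 = 92.7 g.

92.7 g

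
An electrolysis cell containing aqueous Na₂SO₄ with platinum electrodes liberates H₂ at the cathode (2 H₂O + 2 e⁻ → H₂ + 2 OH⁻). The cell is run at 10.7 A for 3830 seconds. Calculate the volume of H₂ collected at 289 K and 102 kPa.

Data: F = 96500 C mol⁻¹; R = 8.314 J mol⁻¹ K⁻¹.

5.00 L

Q = I·t = 10.70 A × 3830.0 s = 40980 C.
n(e⁻) = Q/F = 40980 / 96500 = 0.4247 mol.
2 electrons are transferred per H₂ molecule, so n(H₂) = 0.4247 / 2 = 0.2123 mol.
V = nRT/P = (0.2123 × 8.314 × 289) / (102 × 10³ Pa) = 0.00500 m³ = 5.00 L.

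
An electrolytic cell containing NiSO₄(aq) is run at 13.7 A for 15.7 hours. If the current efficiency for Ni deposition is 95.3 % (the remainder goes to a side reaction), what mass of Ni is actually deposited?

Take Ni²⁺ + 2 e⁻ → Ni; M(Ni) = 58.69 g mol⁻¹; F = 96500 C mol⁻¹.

Q = I·t = 13.70 × 56520 = 774300 C.
n(e⁻) = 774300/96500 = 8.024 mol; theoretically n(Ni) = 8.024/2 = 4.012 mol, m_theo = 235.5 g.
At 95.3 % efficiency, m_actual = 0.953 × 235.5 = 224 g.

224 g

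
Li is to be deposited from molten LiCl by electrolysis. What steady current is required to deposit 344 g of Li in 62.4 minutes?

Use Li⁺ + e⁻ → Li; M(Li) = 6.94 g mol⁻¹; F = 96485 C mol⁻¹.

1280 A

n(Li) = 344 / 6.94 = 49.57 mol.
n(e⁻) = 1 × 49.57 = 49.57 mol.
Q = n(e⁻)·F = 49.57 × 96485 = 4783000 C.
I = Q/t = 4783000 / 3744.0 s = 1280 A.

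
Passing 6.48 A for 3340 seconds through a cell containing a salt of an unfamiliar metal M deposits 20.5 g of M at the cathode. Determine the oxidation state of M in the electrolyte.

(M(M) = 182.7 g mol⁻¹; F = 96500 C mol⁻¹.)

Q = I·t = 6.480 A × 3340.0 s = 21640 C, so n(e⁻) = 21640/96500 = 0.2243 mol.
n(M) deposited = 20.5 / 182.7 = 0.1122 mol.
Electrons per atom = n(e⁻)/n(M) = 0.2243 / 0.1122 = 2.00 ≈ 2, so the ion is M²⁺.

+2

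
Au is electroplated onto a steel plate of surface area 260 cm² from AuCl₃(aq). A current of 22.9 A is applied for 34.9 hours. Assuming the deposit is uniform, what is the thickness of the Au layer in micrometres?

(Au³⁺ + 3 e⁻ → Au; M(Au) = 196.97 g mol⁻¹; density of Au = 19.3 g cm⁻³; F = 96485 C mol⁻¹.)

Q = I·t = 22.90 × 125640 = 2877000 C; n(e⁻) = 29.82 mol.
n(Au) = n(e⁻)/3 = 9.940 mol, so m = 9.940 × 196.97 = 1958 g.
Volume = m/ρ = 1958 / 19.3 = 101.4 cm³.
Thickness = V/A = 101.4 / 260 = 0.390 cm = 3900 μm.

3900 μm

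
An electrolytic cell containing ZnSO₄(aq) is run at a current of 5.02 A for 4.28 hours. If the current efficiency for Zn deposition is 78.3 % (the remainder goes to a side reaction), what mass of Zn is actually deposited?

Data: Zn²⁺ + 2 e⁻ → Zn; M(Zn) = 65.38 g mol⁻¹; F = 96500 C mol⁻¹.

20.5 g

Q = I·t = 5.020 × 15408 = 77350 C.
n(e⁻) = 77350/96500 = 0.8015 mol; theoretically n(Zn) = 0.8015/2 = 0.4008 mol, m_theo = 26.20 g.
At 78.3 % efficiency, m_actual = 0.783 × 26.20 = 20.5 g.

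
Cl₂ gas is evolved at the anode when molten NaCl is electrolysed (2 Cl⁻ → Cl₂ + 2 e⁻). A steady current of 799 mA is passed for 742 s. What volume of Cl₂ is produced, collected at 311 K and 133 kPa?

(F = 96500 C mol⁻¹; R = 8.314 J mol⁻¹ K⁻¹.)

Q = I·t = 0.7990 A × 742.00 s = 592.9 C.
n(e⁻) = Q/F = 592.9 / 96500 = 0.006144 mol.
2 electrons are transferred per Cl₂ molecule, so n(Cl₂) = 0.006144 / 2 = 0.003072 mol.
V = nRT/P = (0.003072 × 8.314 × 311) / (133 × 10³ Pa) = 5.97 × 10⁻⁵ m³ = 0.0597 L.

0.0597 L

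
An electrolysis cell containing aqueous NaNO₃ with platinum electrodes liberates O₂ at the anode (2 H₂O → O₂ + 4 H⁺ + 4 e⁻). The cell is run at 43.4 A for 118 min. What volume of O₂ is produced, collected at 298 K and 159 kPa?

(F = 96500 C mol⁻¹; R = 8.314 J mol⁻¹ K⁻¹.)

12.4 L

Q = I·t = 43.40 A × 7080.0 s = 307300 C.
n(e⁻) = Q/F = 307300 / 96500 = 3.184 mol.
4 electrons are transferred per O₂ molecule, so n(O₂) = 3.184 / 4 = 0.7960 mol.
V = nRT/P = (0.7960 × 8.314 × 298) / (159 × 10³ Pa) = 0.0124 m³ = 12.4 L.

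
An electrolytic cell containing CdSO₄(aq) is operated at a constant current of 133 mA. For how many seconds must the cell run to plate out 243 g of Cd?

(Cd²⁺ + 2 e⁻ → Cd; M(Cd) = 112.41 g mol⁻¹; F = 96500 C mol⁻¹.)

n(Cd) = m/M = 243 / 112.41 = 2.162 mol.
Each Cd atom requires 2 electrons, so n(e⁻) = 2 × 2.162 = 4.323 mol.
Q = n(e⁻)·F = 4.323 × 96500 = 417200 C.
t = Q/I = 417200 / 0.1330 A = 3137000 s.

3.14 × 10⁶ s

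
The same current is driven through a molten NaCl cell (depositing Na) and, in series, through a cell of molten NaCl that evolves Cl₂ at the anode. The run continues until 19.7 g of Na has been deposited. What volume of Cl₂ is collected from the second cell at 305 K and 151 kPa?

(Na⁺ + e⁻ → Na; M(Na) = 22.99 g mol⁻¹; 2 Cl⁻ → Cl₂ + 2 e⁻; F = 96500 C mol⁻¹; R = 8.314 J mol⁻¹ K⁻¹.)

7.19 L

n(Na) = 19.7 / 22.99 = 0.8569 mol, so n(e⁻) = 1 × 0.8569 = 0.8569 mol.
The cells are in series, so the same 0.8569 mol of electrons passes through the second cell.
2 Cl⁻ → Cl₂ + 2 e⁻ — 2 mol e⁻ per mol Cl₂, so n(Cl₂) = 0.8569/2 = 0.4284 mol.
V = nRT/P = (0.4284 × 8.314 × 305) / (151 × 10³) = 0.00719 m³ = 7.19 L.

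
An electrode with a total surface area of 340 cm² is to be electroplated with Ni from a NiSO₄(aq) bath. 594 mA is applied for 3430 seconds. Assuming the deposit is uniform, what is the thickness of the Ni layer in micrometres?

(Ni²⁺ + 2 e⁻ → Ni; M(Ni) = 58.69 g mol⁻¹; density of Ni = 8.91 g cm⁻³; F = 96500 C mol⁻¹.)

2.05 μm

Q = I·t = 0.5940 × 3430.0 = 2037 C; n(e⁻) = 0.02111 mol.
n(Ni) = n(e⁻)/2 = 0.01056 mol, so m = 0.01056 × 58.69 = 0.6196 g.
Volume = m/ρ = 0.6196 / 8.91 = 0.06954 cm³.
Thickness = V/A = 0.06954 / 340 = 2.05 × 10⁻⁴ cm = 2.05 μm.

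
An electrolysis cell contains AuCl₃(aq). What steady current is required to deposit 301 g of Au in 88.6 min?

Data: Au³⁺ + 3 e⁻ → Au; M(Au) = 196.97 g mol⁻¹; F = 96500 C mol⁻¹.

83.2 A

n(Au) = 301 / 196.97 = 1.528 mol.
n(e⁻) = 3 × 1.528 = 4.584 mol.
Q = n(e⁻)·F = 4.584 × 96500 = 442400 C.
I = Q/t = 442400 / 5316.0 s = 83.2 A.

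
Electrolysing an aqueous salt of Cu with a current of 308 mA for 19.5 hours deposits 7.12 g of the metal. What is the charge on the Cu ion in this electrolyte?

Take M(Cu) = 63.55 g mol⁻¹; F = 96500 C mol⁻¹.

+2

Q = I·t = 0.3080 A × 70200 s = 21620 C, so n(e⁻) = 21620/96500 = 0.2241 mol.
n(Cu) deposited = 7.12 / 63.55 = 0.1120 mol.
Electrons per atom = n(e⁻)/n(Cu) = 0.2241 / 0.1120 = 2.00 ≈ 2, so the ion is Cu²⁺.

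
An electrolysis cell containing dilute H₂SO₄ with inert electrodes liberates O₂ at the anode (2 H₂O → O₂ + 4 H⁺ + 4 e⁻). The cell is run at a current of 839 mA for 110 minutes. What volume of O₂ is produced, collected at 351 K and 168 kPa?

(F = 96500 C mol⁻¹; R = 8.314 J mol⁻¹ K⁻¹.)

0.249 L

Q = I·t = 0.8390 A × 6600.0 s = 5537 C.
n(e⁻) = Q/F = 5537 / 96500 = 0.05738 mol.
4 electrons are transferred per O₂ molecule, so n(O₂) = 0.05738 / 4 = 0.01435 mol.
V = nRT/P = (0.01435 × 8.314 × 351) / (168 × 10³ Pa) = 2.49 × 10⁻⁴ m³ = 0.249 L.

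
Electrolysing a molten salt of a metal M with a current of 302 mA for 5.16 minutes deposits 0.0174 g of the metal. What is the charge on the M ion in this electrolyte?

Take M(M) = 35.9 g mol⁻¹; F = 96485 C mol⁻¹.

Q = I·t = 0.3020 A × 309.60 s = 93.50 C, so n(e⁻) = 93.50/96485 = 0.0009691 mol.
n(M) deposited = 0.0174 / 35.9 = 0.0004847 mol.
Electrons per atom = n(e⁻)/n(M) = 0.0009691 / 0.0004847 = 2.00 ≈ 2, so the ion is M²⁺.

+2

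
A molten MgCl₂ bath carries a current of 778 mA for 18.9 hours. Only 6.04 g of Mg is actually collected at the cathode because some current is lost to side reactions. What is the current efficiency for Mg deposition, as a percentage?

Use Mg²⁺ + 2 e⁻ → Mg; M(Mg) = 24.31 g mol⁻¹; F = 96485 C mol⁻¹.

Q = I·t = 0.7780 × 68040 = 52940 C; n(e⁻) = 52940/96485 = 0.5486 mol.
Theoretical n(Mg) = n(e⁻)/2 = 0.2743 mol, i.e. m_theo = 0.2743 × 24.31 = 6.669 g.
Efficiency = m_actual / m_theo = 6.04 / 6.669 = 90.6 %.

90.6 %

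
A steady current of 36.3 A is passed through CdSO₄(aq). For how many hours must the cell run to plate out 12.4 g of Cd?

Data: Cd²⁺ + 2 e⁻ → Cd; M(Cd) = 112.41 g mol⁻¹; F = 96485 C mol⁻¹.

n(Cd) = m/M = 12.4 / 112.41 = 0.1103 mol.
Each Cd atom requires 2 electrons, so n(e⁻) = 2 × 0.1103 = 0.2206 mol.
Q = n(e⁻)·F = 0.2206 × 96485 = 21290 C.
t = Q/I = 21290 / 36.30 A = 586.4 s = 0.163 h.

0.163 h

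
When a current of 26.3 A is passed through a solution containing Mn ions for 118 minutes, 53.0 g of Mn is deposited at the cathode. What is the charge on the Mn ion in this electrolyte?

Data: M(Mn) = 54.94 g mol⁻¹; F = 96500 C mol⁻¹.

Q = I·t = 26.30 A × 7080.0 s = 186200 C, so n(e⁻) = 186200/96500 = 1.930 mol.
n(Mn) deposited = 53.0 / 54.94 = 0.9647 mol.
Electrons per atom = n(e⁻)/n(Mn) = 1.930 / 0.9647 = 2.00 ≈ 2, so the ion is Mn²⁺.

+2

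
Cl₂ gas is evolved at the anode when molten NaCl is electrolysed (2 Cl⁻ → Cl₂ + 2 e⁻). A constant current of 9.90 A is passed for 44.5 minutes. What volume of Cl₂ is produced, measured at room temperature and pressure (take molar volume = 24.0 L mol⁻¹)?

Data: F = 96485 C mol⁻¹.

3.29 L

Q = I·t = 9.900 A × 2670.0 s = 26430 C.
n(e⁻) = Q/F = 26430 / 96485 = 0.2740 mol.
2 electrons are transferred per Cl₂ molecule, so n(Cl₂) = 0.2740 / 2 = 0.1370 mol.
V = n × V_m = 0.1370 × 24.0 = 3.29 L.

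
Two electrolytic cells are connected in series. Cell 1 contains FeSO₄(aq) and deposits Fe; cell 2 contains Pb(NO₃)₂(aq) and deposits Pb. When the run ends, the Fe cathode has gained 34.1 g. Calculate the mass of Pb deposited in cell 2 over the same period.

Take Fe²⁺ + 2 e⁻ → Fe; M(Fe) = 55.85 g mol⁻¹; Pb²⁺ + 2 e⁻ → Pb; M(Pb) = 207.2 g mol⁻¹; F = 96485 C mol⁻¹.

127 g

n(Fe) = 34.1 / 55.85 = 0.6106 mol.
Since Fe²⁺ + 2 e⁻ → Fe, n(e⁻) passed = 2 × 0.6106 = 1.221 mol.
Cells in series carry the same charge, so the same 1.221 mol of electrons passes through cell 2.
Pb²⁺ + 2 e⁻ → Pb, so n(Pb) = 1.221 / 2 = 0.6106 mol.
m(Pb) = 0.6106 × 207.2 = 127 g.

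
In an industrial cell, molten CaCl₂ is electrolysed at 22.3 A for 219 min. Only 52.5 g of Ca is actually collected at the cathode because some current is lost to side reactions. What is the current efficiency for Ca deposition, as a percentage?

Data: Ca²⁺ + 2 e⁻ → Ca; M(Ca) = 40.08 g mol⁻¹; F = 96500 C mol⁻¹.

86.3 %

Q = I·t = 22.30 × 13140 = 293000 C; n(e⁻) = 293000/96500 = 3.036 mol.
Theoretical n(Ca) = n(e⁻)/2 = 1.518 mol, i.e. m_theo = 1.518 × 40.08 = 60.85 g.
Efficiency = m_actual / m_theo = 52.5 / 60.85 = 86.3 %.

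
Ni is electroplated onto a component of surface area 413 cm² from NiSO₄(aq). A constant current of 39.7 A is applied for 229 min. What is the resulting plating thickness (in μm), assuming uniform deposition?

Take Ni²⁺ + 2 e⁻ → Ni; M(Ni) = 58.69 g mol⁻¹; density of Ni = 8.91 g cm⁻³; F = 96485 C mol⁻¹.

451 μm

Q = I·t = 39.70 × 13740 = 545500 C; n(e⁻) = 5.654 mol.
n(Ni) = n(e⁻)/2 = 2.827 mol, so m = 2.827 × 58.69 = 165.9 g.
Volume = m/ρ = 165.9 / 8.91 = 18.62 cm³.
Thickness = V/A = 18.62 / 413 = 0.0451 cm = 451 μm.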